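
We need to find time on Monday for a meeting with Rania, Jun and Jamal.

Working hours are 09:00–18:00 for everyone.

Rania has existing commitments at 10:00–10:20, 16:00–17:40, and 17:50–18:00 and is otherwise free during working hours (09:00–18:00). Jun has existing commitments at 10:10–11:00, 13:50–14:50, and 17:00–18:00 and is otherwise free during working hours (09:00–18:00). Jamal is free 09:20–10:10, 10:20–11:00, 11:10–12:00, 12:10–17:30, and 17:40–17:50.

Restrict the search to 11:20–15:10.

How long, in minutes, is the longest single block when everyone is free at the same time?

100 minutes

Rania free within 09:00–18:00: 09:00–10:00, 10:20–16:00, 17:40–17:50.
Jun free within 09:00–18:00: 09:00–10:10, 11:00–13:50, 14:50–17:00.
Rania ∩ Jun: 09:00–10:00, 11:00–13:50, 14:50–16:00.
Rania ∩ Jun ∩ Jamal: 09:20–10:00, 11:10–12:00, 12:10–13:50, 14:50–16:00.
Restricted to 11:20–15:10: 11:20–12:00, 12:10–13:50, 14:50–15:10.
Common window lengths: 40, 100, 20 min; longest is 100.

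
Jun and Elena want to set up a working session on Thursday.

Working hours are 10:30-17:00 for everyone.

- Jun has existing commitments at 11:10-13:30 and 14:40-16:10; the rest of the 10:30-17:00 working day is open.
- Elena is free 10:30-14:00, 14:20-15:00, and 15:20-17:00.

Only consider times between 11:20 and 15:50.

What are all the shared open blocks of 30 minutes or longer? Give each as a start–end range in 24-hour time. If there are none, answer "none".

13:30–14:00

Jun free within 10:30–17:00: 10:30–11:10, 13:30–14:40, 16:10–17:00.
Jun ∩ Elena: 10:30–11:10, 13:30–14:00, 14:20–14:40, 16:10–17:00.
Restricted to 11:20–15:50: 13:30–14:00, 14:20–14:40.
Windows ≥ 30 min: 13:30–14:00.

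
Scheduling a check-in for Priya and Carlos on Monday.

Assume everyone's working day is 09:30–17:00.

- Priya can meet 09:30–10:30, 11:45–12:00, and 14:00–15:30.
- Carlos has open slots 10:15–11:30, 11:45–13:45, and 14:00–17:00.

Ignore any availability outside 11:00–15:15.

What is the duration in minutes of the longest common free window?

Priya ∩ Carlos: 10:15–10:30, 11:45–12:00, 14:00–15:30.
Restricted to 11:00–15:15: 11:45–12:00, 14:00–15:15.
Common window lengths: 15, 75 min; longest is 75.

75 minutes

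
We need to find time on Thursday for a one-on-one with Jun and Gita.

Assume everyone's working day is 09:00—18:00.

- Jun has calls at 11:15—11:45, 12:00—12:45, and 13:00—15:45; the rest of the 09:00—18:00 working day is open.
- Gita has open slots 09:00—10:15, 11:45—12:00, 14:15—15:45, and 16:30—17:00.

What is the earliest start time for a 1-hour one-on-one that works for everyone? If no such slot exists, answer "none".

Jun free within 09:00–18:00: 09:00–11:15, 11:45–12:00, 12:45–13:00, 15:45–18:00.
Jun ∩ Gita: 09:00–10:15, 11:45–12:00, 16:30–17:00.
Windows ≥ 60 min: 09:00–10:15.
Earliest such window starts at 09:00.

09:00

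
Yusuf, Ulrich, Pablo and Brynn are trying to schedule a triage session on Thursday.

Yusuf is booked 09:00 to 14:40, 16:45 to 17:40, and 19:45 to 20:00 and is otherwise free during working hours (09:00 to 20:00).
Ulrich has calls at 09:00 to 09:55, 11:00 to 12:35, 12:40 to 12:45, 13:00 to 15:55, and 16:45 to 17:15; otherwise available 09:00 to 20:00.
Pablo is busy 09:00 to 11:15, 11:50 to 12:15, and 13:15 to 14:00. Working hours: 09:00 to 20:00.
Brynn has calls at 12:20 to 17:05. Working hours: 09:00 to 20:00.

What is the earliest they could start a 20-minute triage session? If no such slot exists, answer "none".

Yusuf free within 09:00–20:00: 14:40–16:45, 17:40–19:45.
Ulrich free within 09:00–20:00: 09:55–11:00, 12:35–12:40, 12:45–13:00, 15:55–16:45, 17:15–20:00.
Pablo free within 09:00–20:00: 11:15–11:50, 12:15–13:15, 14:00–20:00.
Brynn free within 09:00–20:00: 09:00–12:20, 17:05–20:00.
Yusuf ∩ Ulrich: 15:55–16:45, 17:40–19:45.
Yusuf ∩ Ulrich ∩ Pablo: 15:55–16:45, 17:40–19:45.
Yusuf ∩ Ulrich ∩ Pablo ∩ Brynn: 17:40–19:45.
Windows ≥ 20 min: 17:40–19:45.
Earliest such window starts at 17:40.

17:40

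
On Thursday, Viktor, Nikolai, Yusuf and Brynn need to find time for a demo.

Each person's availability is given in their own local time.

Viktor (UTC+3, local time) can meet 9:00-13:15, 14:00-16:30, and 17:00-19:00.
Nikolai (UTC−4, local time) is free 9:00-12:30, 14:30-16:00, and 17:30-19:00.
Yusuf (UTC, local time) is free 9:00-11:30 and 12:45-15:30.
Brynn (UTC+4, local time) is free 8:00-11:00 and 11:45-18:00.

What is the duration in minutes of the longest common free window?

30 minutes

Viktor → UTC: 06:00–10:15, 11:00–13:30, 14:00–16:00.
Nikolai → UTC: 13:00–16:30, 18:30–20:00, 21:30–23:00.
Yusuf → UTC: 09:00–11:30, 12:45–15:30.
Brynn → UTC: 04:00–07:00, 07:45–14:00.
Viktor ∩ Nikolai: 13:00–13:30, 14:00–16:00.
Viktor ∩ Nikolai ∩ Yusuf: 13:00–13:30, 14:00–15:30.
Viktor ∩ Nikolai ∩ Yusuf ∩ Brynn: 13:00–13:30.
Single common window of 30 minutes.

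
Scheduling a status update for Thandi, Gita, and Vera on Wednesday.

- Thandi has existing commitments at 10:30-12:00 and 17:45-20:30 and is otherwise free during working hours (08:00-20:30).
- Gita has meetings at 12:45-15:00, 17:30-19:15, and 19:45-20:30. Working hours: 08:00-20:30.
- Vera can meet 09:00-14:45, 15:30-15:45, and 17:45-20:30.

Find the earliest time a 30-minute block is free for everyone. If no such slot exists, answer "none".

09:00

Thandi free within 08:00–20:30: 08:00–10:30, 12:00–17:45.
Gita free within 08:00–20:30: 08:00–12:45, 15:00–17:30, 19:15–19:45.
Thandi ∩ Gita: 08:00–10:30, 12:00–12:45, 15:00–17:30.
Thandi ∩ Gita ∩ Vera: 09:00–10:30, 12:00–12:45, 15:30–15:45.
Windows ≥ 30 min: 09:00–10:30, 12:00–12:45.
Earliest such window starts at 09:00.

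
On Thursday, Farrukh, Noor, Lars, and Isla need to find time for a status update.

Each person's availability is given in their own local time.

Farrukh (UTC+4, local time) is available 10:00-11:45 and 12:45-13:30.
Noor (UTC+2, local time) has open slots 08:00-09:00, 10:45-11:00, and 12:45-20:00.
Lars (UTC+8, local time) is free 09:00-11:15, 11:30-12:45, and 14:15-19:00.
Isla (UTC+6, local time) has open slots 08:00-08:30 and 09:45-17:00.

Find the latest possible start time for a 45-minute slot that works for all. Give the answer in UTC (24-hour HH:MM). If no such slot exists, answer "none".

Farrukh → UTC: 06:00–07:45, 08:45–09:30.
Noor → UTC: 06:00–07:00, 08:45–09:00, 10:45–18:00.
Lars → UTC: 01:00–03:15, 03:30–04:45, 06:15–11:00.
Isla → UTC: 02:00–02:30, 03:45–11:00.
Farrukh ∩ Noor: 06:00–07:00, 08:45–09:00.
Farrukh ∩ Noor ∩ Lars: 06:15–07:00, 08:45–09:00.
Farrukh ∩ Noor ∩ Lars ∩ Isla: 06:15–07:00, 08:45–09:00.
Windows ≥ 45 min: 06:15–07:00.
Latest start in the last window 06:15–07:00 is 07:00 − 45 min = 06:15.

06:15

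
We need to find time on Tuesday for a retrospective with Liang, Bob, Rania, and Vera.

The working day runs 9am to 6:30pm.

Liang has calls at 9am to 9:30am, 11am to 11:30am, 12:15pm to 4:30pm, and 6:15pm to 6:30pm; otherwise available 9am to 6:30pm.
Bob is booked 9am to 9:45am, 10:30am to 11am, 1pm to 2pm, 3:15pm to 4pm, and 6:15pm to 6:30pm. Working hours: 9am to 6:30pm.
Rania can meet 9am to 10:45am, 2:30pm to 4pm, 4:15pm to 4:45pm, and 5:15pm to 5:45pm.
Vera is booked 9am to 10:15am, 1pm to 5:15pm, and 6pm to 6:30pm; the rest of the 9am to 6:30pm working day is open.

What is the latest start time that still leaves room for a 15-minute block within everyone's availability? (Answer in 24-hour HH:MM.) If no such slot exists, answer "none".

Liang free within 09:00–18:30: 09:30–11:00, 11:30–12:15, 16:30–18:15.
Bob free within 09:00–18:30: 09:45–10:30, 11:00–13:00, 14:00–15:15, 16:00–18:15.
Vera free within 09:00–18:30: 10:15–13:00, 17:15–18:00.
Liang ∩ Bob: 09:45–10:30, 11:30–12:15, 16:30–18:15.
Liang ∩ Bob ∩ Rania: 09:45–10:30, 16:30–16:45, 17:15–17:45.
Liang ∩ Bob ∩ Rania ∩ Vera: 10:15–10:30, 17:15–17:45.
Windows ≥ 15 min: 10:15–10:30, 17:15–17:45.
Latest start in the last window 17:15–17:45 is 17:45 − 15 min = 17:30.

17:30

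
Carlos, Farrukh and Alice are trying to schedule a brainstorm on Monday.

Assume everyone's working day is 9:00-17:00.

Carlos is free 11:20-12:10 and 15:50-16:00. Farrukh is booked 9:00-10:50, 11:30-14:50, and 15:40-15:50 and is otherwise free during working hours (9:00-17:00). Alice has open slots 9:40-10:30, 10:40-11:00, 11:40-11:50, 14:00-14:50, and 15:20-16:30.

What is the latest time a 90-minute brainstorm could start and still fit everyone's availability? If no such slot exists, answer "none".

none

Farrukh free within 09:00–17:00: 10:50–11:30, 14:50–15:40, 15:50–17:00.
Carlos ∩ Farrukh: 11:20–11:30, 15:50–16:00.
Carlos ∩ Farrukh ∩ Alice: 15:50–16:00.
Windows ≥ 90 min: (none).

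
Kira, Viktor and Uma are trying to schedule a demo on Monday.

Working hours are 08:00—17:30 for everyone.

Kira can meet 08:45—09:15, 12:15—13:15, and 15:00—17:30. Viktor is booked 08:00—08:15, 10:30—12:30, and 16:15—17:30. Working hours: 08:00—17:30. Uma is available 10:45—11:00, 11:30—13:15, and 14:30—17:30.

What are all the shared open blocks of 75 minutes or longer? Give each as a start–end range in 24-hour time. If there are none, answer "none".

Viktor free within 08:00–17:30: 08:15–10:30, 12:30–16:15.
Kira ∩ Viktor: 08:45–09:15, 12:30–13:15, 15:00–16:15.
Kira ∩ Viktor ∩ Uma: 12:30–13:15, 15:00–16:15.
Windows ≥ 75 min: 15:00–16:15.

15:00–16:15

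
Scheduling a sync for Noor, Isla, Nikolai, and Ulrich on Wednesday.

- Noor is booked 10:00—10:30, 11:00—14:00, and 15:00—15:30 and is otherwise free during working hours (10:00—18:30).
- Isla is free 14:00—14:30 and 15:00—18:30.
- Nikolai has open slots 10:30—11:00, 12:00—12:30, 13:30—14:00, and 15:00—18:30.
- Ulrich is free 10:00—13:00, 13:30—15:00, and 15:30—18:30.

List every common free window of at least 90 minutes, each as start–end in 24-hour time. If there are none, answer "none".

15:30–18:30

Noor free within 10:00–18:30: 10:30–11:00, 14:00–15:00, 15:30–18:30.
Noor ∩ Isla: 14:00–14:30, 15:30–18:30.
Noor ∩ Isla ∩ Nikolai: 15:30–18:30.
Noor ∩ Isla ∩ Nikolai ∩ Ulrich: 15:30–18:30.
Windows ≥ 90 min: 15:30–18:30.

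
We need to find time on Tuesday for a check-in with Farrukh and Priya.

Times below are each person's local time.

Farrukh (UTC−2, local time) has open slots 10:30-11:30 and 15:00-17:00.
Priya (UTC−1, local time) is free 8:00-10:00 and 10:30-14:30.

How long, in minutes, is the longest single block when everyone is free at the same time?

60 minutes

Farrukh → UTC: 12:30–13:30, 17:00–19:00.
Priya → UTC: 09:00–11:00, 11:30–15:30.
Farrukh ∩ Priya: 12:30–13:30.
Single common window of 60 minutes.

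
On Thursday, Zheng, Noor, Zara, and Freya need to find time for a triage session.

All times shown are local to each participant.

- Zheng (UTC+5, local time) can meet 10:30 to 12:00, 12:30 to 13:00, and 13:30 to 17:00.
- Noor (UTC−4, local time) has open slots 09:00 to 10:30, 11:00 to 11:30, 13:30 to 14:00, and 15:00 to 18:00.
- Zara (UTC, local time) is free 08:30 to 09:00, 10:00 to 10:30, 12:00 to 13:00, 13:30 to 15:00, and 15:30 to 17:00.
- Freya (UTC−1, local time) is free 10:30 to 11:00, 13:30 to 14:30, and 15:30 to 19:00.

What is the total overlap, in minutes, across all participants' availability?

Zheng → UTC: 05:30–07:00, 07:30–08:00, 08:30–12:00.
Noor → UTC: 13:00–14:30, 15:00–15:30, 17:30–18:00, 19:00–22:00.
Zara → UTC: 08:30–09:00, 10:00–10:30, 12:00–13:00, 13:30–15:00, 15:30–17:00.
Freya → UTC: 11:30–12:00, 14:30–15:30, 16:30–20:00.
Zheng ∩ Noor: (none).
Zheng ∩ Noor ∩ Zara: (none).
Zheng ∩ Noor ∩ Zara ∩ Freya: (none).
Total common minutes: 0.

0 minutes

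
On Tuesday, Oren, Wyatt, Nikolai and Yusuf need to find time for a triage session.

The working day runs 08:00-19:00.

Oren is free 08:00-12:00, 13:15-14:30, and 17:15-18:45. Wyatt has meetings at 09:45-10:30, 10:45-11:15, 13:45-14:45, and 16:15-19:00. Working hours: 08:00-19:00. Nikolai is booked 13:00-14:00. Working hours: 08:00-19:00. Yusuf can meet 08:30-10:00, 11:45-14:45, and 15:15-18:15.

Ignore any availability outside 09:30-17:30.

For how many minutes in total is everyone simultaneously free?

Wyatt free within 08:00–19:00: 08:00–09:45, 10:30–10:45, 11:15–13:45, 14:45–16:15.
Nikolai free within 08:00–19:00: 08:00–13:00, 14:00–19:00.
Oren ∩ Wyatt: 08:00–09:45, 10:30–10:45, 11:15–12:00, 13:15–13:45.
Oren ∩ Wyatt ∩ Nikolai: 08:00–09:45, 10:30–10:45, 11:15–12:00.
Oren ∩ Wyatt ∩ Nikolai ∩ Yusuf: 08:30–09:45, 11:45–12:00.
Restricted to 09:30–17:30: 09:30–09:45, 11:45–12:00.
Total common minutes: 15 + 15 = 30.

30 minutes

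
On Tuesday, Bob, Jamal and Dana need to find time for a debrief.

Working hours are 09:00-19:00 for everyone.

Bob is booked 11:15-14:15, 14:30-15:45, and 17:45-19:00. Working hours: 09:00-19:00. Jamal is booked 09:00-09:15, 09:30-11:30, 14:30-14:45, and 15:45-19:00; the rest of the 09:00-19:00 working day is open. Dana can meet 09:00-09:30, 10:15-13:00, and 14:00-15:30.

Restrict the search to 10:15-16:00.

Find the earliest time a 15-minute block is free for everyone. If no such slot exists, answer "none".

Bob free within 09:00–19:00: 09:00–11:15, 14:15–14:30, 15:45–17:45.
Jamal free within 09:00–19:00: 09:15–09:30, 11:30–14:30, 14:45–15:45.
Bob ∩ Jamal: 09:15–09:30, 14:15–14:30.
Bob ∩ Jamal ∩ Dana: 09:15–09:30, 14:15–14:30.
Restricted to 10:15–16:00: 14:15–14:30.
Windows ≥ 15 min: 14:15–14:30.
Earliest such window starts at 14:15.

14:15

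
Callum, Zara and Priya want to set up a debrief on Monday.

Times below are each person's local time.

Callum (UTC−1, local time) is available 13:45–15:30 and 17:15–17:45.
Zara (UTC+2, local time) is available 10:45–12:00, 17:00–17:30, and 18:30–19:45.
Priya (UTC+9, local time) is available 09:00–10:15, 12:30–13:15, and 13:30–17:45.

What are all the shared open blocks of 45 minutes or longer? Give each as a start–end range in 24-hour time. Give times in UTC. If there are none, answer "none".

none

Callum → UTC: 14:45–16:30, 18:15–18:45.
Zara → UTC: 08:45–10:00, 15:00–15:30, 16:30–17:45.
Priya → UTC: 00:00–01:15, 03:30–04:15, 04:30–08:45.
Callum ∩ Zara: 15:00–15:30.
Callum ∩ Zara ∩ Priya: (none).
Windows ≥ 45 min: (none).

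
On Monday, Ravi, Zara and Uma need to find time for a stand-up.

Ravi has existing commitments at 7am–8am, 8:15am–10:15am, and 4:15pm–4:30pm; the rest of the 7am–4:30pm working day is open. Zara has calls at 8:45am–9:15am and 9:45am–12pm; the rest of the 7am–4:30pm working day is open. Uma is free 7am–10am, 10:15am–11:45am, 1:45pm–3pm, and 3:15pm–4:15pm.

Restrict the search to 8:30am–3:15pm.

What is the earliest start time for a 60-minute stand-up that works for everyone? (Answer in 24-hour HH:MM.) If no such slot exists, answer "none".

Ravi free within 07:00–16:30: 08:00–08:15, 10:15–16:15.
Zara free within 07:00–16:30: 07:00–08:45, 09:15–09:45, 12:00–16:30.
Ravi ∩ Zara: 08:00–08:15, 12:00–16:15.
Ravi ∩ Zara ∩ Uma: 08:00–08:15, 13:45–15:00, 15:15–16:15.
Restricted to 08:30–15:15: 13:45–15:00.
Windows ≥ 60 min: 13:45–15:00.
Earliest such window starts at 13:45.

13:45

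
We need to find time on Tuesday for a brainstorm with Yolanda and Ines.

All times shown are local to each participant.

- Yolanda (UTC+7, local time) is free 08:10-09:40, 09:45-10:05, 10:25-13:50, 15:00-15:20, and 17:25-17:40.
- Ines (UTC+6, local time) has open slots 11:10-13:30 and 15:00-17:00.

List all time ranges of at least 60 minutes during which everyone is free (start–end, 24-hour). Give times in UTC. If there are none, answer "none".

Yolanda → UTC: 01:10–02:40, 02:45–03:05, 03:25–06:50, 08:00–08:20, 10:25–10:40.
Ines → UTC: 05:10–07:30, 09:00–11:00.
Yolanda ∩ Ines: 05:10–06:50, 10:25–10:40.
Windows ≥ 60 min: 05:10–06:50.

05:10–06:50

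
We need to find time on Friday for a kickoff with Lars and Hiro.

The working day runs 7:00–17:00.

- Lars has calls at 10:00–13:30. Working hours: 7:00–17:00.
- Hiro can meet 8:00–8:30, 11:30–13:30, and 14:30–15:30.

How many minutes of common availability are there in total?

90 minutes

Lars free within 07:00–17:00: 07:00–10:00, 13:30–17:00.
Lars ∩ Hiro: 08:00–08:30, 14:30–15:30.
Total common minutes: 30 + 60 = 90.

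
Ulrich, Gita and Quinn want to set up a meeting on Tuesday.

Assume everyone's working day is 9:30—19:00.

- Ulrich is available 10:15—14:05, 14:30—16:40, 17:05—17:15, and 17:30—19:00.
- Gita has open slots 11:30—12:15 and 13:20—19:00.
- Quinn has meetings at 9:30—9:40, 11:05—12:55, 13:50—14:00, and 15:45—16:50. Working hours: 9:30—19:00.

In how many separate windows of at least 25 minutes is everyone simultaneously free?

3

Quinn free within 09:30–19:00: 09:40–11:05, 12:55–13:50, 14:00–15:45, 16:50–19:00.
Ulrich ∩ Gita: 11:30–12:15, 13:20–14:05, 14:30–16:40, 17:05–17:15, 17:30–19:00.
Ulrich ∩ Gita ∩ Quinn: 13:20–13:50, 14:00–14:05, 14:30–15:45, 17:05–17:15, 17:30–19:00.
Windows ≥ 25 min: 13:20–13:50, 14:30–15:45, 17:30–19:00.
That's 3 windows.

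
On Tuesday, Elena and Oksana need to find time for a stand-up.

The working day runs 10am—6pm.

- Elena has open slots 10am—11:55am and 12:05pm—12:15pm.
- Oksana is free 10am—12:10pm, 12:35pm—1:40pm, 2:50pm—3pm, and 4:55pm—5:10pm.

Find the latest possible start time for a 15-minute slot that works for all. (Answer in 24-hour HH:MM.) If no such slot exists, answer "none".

11:40

Elena ∩ Oksana: 10:00–11:55, 12:05–12:10.
Windows ≥ 15 min: 10:00–11:55.
Latest start in the last window 10:00–11:55 is 11:55 − 15 min = 11:40.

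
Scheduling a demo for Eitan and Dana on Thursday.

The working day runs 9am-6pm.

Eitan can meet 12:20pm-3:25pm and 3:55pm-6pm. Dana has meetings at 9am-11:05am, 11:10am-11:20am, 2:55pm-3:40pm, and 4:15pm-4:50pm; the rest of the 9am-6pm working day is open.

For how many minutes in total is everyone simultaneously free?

245 minutes

Dana free within 09:00–18:00: 11:05–11:10, 11:20–14:55, 15:40–16:15, 16:50–18:00.
Eitan ∩ Dana: 12:20–14:55, 15:55–16:15, 16:50–18:00.
Total common minutes: 155 + 20 + 70 = 245.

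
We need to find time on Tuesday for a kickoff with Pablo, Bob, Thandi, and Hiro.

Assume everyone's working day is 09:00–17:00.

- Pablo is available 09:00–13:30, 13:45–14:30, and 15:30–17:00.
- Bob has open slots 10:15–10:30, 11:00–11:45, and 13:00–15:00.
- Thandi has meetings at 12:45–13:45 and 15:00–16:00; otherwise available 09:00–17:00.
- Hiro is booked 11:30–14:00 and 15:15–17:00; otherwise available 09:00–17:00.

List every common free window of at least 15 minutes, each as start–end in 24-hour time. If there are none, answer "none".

Thandi free within 09:00–17:00: 09:00–12:45, 13:45–15:00, 16:00–17:00.
Hiro free within 09:00–17:00: 09:00–11:30, 14:00–15:15.
Pablo ∩ Bob: 10:15–10:30, 11:00–11:45, 13:00–13:30, 13:45–14:30.
Pablo ∩ Bob ∩ Thandi: 10:15–10:30, 11:00–11:45, 13:45–14:30.
Pablo ∩ Bob ∩ Thandi ∩ Hiro: 10:15–10:30, 11:00–11:30, 14:00–14:30.
Windows ≥ 15 min: 10:15–10:30, 11:00–11:30, 14:00–14:30.

10:15–10:30, 11:00–11:30, 14:00–14:30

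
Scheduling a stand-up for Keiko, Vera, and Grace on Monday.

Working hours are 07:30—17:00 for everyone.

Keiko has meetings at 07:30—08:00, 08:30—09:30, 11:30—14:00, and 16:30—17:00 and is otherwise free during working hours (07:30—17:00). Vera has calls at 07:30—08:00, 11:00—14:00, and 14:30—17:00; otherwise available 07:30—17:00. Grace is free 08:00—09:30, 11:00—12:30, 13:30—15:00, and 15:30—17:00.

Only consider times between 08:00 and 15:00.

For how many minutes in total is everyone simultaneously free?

60 minutes

Keiko free within 07:30–17:00: 08:00–08:30, 09:30–11:30, 14:00–16:30.
Vera free within 07:30–17:00: 08:00–11:00, 14:00–14:30.
Keiko ∩ Vera: 08:00–08:30, 09:30–11:00, 14:00–14:30.
Keiko ∩ Vera ∩ Grace: 08:00–08:30, 14:00–14:30.
Restricted to 08:00–15:00: 08:00–08:30, 14:00–14:30.
Total common minutes: 30 + 30 = 60.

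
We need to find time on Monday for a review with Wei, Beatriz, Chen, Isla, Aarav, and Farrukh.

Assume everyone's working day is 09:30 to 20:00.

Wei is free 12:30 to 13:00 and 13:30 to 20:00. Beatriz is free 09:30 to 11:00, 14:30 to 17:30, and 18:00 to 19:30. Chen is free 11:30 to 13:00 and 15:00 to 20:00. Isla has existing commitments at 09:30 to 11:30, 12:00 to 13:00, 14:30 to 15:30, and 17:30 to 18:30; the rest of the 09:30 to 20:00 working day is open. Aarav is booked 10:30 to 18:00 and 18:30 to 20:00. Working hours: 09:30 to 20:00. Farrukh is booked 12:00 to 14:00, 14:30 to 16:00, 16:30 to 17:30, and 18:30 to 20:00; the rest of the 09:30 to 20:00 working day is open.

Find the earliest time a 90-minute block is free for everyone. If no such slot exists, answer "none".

none

Isla free within 09:30–20:00: 11:30–12:00, 13:00–14:30, 15:30–17:30, 18:30–20:00.
Aarav free within 09:30–20:00: 09:30–10:30, 18:00–18:30.
Farrukh free within 09:30–20:00: 09:30–12:00, 14:00–14:30, 16:00–16:30, 17:30–18:30.
Wei ∩ Beatriz: 14:30–17:30, 18:00–19:30.
Wei ∩ Beatriz ∩ Chen: 15:00–17:30, 18:00–19:30.
Wei ∩ Beatriz ∩ Chen ∩ Isla: 15:30–17:30, 18:30–19:30.
Wei ∩ Beatriz ∩ Chen ∩ Isla ∩ Aarav: (none).
Wei ∩ Beatriz ∩ Chen ∩ Isla ∩ Aarav ∩ Farrukh: (none).
Windows ≥ 90 min: (none).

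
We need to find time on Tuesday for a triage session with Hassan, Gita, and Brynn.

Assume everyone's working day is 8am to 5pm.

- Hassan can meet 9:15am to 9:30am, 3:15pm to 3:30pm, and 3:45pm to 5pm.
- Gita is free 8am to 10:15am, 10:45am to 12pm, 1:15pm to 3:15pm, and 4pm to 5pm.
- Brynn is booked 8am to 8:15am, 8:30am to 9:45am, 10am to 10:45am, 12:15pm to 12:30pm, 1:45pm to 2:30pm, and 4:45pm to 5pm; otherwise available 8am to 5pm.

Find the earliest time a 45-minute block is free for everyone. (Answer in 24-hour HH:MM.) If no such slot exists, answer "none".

Brynn free within 08:00–17:00: 08:15–08:30, 09:45–10:00, 10:45–12:15, 12:30–13:45, 14:30–16:45.
Hassan ∩ Gita: 09:15–09:30, 16:00–17:00.
Hassan ∩ Gita ∩ Brynn: 16:00–16:45.
Windows ≥ 45 min: 16:00–16:45.
Earliest such window starts at 16:00.

16:00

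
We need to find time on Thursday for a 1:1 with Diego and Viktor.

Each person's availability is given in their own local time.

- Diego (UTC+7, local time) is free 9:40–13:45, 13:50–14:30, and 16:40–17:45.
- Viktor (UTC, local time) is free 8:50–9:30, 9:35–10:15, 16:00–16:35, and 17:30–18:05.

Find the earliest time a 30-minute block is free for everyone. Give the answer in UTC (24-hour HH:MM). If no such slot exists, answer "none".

09:40

Diego → UTC: 02:40–06:45, 06:50–07:30, 09:40–10:45.
Viktor → UTC: 08:50–09:30, 09:35–10:15, 16:00–16:35, 17:30–18:05.
Diego ∩ Viktor: 09:40–10:15.
Windows ≥ 30 min: 09:40–10:15.
Earliest such window starts at 09:40.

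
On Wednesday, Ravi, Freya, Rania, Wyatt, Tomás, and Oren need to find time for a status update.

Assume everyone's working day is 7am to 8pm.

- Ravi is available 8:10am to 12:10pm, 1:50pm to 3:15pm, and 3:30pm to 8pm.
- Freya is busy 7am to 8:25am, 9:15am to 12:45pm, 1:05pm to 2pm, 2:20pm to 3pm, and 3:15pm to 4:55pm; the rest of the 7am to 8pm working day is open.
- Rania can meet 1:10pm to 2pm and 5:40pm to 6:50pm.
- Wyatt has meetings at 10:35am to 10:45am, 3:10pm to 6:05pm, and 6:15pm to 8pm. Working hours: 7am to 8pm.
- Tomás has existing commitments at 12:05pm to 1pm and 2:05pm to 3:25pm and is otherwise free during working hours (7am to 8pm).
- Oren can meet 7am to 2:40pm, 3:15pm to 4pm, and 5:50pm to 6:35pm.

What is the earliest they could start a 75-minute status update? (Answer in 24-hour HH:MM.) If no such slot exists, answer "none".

Freya free within 07:00–20:00: 08:25–09:15, 12:45–13:05, 14:00–14:20, 15:00–15:15, 16:55–20:00.
Wyatt free within 07:00–20:00: 07:00–10:35, 10:45–15:10, 18:05–18:15.
Tomás free within 07:00–20:00: 07:00–12:05, 13:00–14:05, 15:25–20:00.
Ravi ∩ Freya: 08:25–09:15, 14:00–14:20, 15:00–15:15, 16:55–20:00.
Ravi ∩ Freya ∩ Rania: 17:40–18:50.
Ravi ∩ Freya ∩ Rania ∩ Wyatt: 18:05–18:15.
Ravi ∩ Freya ∩ Rania ∩ Wyatt ∩ Tomás: 18:05–18:15.
Ravi ∩ Freya ∩ Rania ∩ Wyatt ∩ Tomás ∩ Oren: 18:05–18:15.
Windows ≥ 75 min: (none).

none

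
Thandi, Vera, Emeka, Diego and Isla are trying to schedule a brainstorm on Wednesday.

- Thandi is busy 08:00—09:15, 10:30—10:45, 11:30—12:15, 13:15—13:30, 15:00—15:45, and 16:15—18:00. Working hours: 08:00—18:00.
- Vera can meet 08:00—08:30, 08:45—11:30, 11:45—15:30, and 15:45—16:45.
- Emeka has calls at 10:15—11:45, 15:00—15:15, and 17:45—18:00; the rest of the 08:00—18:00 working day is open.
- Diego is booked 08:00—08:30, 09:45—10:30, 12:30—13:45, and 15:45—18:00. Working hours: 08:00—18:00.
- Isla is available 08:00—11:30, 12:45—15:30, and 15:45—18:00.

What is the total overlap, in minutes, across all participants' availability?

105 minutes

Thandi free within 08:00–18:00: 09:15–10:30, 10:45–11:30, 12:15–13:15, 13:30–15:00, 15:45–16:15.
Emeka free within 08:00–18:00: 08:00–10:15, 11:45–15:00, 15:15–17:45.
Diego free within 08:00–18:00: 08:30–09:45, 10:30–12:30, 13:45–15:45.
Thandi ∩ Vera: 09:15–10:30, 10:45–11:30, 12:15–13:15, 13:30–15:00, 15:45–16:15.
Thandi ∩ Vera ∩ Emeka: 09:15–10:15, 12:15–13:15, 13:30–15:00, 15:45–16:15.
Thandi ∩ Vera ∩ Emeka ∩ Diego: 09:15–09:45, 12:15–12:30, 13:45–15:00.
Thandi ∩ Vera ∩ Emeka ∩ Diego ∩ Isla: 09:15–09:45, 13:45–15:00.
Total common minutes: 30 + 75 = 105.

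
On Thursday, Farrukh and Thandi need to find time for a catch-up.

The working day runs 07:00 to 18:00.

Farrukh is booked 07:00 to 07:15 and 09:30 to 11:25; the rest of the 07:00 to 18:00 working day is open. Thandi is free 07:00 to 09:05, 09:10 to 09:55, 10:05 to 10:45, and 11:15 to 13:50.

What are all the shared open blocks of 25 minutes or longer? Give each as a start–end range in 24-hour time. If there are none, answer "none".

Farrukh free within 07:00–18:00: 07:15–09:30, 11:25–18:00.
Farrukh ∩ Thandi: 07:15–09:05, 09:10–09:30, 11:25–13:50.
Windows ≥ 25 min: 07:15–09:05, 11:25–13:50.

07:15–09:05, 11:25–13:50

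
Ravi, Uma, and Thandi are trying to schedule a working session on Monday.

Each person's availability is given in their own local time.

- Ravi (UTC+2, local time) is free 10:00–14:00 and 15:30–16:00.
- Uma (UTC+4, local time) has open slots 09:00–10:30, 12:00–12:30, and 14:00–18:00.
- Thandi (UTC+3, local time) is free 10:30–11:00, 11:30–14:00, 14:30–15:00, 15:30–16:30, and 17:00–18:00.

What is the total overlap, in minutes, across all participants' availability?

90 minutes

Ravi → UTC: 08:00–12:00, 13:30–14:00.
Uma → UTC: 05:00–06:30, 08:00–08:30, 10:00–14:00.
Thandi → UTC: 07:30–08:00, 08:30–11:00, 11:30–12:00, 12:30–13:30, 14:00–15:00.
Ravi ∩ Uma: 08:00–08:30, 10:00–12:00, 13:30–14:00.
Ravi ∩ Uma ∩ Thandi: 10:00–11:00, 11:30–12:00.
Total common minutes: 60 + 30 = 90.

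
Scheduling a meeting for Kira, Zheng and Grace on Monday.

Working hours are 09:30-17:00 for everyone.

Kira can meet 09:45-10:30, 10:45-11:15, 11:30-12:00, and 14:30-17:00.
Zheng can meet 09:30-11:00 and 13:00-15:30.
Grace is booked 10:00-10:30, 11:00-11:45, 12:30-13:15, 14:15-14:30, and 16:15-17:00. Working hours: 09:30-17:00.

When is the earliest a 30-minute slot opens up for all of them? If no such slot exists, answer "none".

14:30

Grace free within 09:30–17:00: 09:30–10:00, 10:30–11:00, 11:45–12:30, 13:15–14:15, 14:30–16:15.
Kira ∩ Zheng: 09:45–10:30, 10:45–11:00, 14:30–15:30.
Kira ∩ Zheng ∩ Grace: 09:45–10:00, 10:45–11:00, 14:30–15:30.
Windows ≥ 30 min: 14:30–15:30.
Earliest such window starts at 14:30.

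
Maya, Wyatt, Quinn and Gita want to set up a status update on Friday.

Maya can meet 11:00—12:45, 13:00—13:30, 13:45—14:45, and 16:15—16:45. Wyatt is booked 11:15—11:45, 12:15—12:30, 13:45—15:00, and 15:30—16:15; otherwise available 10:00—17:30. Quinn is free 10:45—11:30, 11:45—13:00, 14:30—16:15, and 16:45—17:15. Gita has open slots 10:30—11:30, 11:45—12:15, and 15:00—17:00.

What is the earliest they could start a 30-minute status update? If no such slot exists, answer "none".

11:45

Wyatt free within 10:00–17:30: 10:00–11:15, 11:45–12:15, 12:30–13:45, 15:00–15:30, 16:15–17:30.
Maya ∩ Wyatt: 11:00–11:15, 11:45–12:15, 12:30–12:45, 13:00–13:30, 16:15–16:45.
Maya ∩ Wyatt ∩ Quinn: 11:00–11:15, 11:45–12:15, 12:30–12:45.
Maya ∩ Wyatt ∩ Quinn ∩ Gita: 11:00–11:15, 11:45–12:15.
Windows ≥ 30 min: 11:45–12:15.
Earliest such window starts at 11:45.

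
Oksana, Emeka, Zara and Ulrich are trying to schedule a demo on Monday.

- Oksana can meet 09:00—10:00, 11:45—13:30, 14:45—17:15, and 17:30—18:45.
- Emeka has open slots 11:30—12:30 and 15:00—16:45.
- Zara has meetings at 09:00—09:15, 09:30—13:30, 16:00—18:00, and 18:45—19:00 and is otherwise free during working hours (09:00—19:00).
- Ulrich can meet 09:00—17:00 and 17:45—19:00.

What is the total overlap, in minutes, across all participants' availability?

Zara free within 09:00–19:00: 09:15–09:30, 13:30–16:00, 18:00–18:45.
Oksana ∩ Emeka: 11:45–12:30, 15:00–16:45.
Oksana ∩ Emeka ∩ Zara: 15:00–16:00.
Oksana ∩ Emeka ∩ Zara ∩ Ulrich: 15:00–16:00.
Total common minutes: 60.

60 minutes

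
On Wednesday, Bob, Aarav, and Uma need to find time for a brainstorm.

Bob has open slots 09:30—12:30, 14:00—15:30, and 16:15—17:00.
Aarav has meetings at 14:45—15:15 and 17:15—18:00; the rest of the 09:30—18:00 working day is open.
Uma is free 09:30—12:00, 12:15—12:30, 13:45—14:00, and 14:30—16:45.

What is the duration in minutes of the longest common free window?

150 minutes

Aarav free within 09:30–18:00: 09:30–14:45, 15:15–17:15.
Bob ∩ Aarav: 09:30–12:30, 14:00–14:45, 15:15–15:30, 16:15–17:00.
Bob ∩ Aarav ∩ Uma: 09:30–12:00, 12:15–12:30, 14:30–14:45, 15:15–15:30, 16:15–16:45.
Common window lengths: 150, 15, 15, 15, 30 min; longest is 150.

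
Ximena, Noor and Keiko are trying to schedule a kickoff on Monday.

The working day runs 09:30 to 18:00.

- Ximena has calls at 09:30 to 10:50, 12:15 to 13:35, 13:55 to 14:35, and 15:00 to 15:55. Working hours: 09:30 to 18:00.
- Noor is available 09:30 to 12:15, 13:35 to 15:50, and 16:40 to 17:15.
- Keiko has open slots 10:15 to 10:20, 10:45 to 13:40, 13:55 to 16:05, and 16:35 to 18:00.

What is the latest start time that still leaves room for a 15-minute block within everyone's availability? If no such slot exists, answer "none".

Ximena free within 09:30–18:00: 10:50–12:15, 13:35–13:55, 14:35–15:00, 15:55–18:00.
Ximena ∩ Noor: 10:50–12:15, 13:35–13:55, 14:35–15:00, 16:40–17:15.
Ximena ∩ Noor ∩ Keiko: 10:50–12:15, 13:35–13:40, 14:35–15:00, 16:40–17:15.
Windows ≥ 15 min: 10:50–12:15, 14:35–15:00, 16:40–17:15.
Latest start in the last window 16:40–17:15 is 17:15 − 15 min = 17:00.

17:00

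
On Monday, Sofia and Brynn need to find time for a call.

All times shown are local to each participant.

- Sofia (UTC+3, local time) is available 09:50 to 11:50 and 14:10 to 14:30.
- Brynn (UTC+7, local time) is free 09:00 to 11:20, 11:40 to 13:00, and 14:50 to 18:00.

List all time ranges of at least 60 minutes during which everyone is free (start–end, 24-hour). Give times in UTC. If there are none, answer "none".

07:50–08:50

Sofia → UTC: 06:50–08:50, 11:10–11:30.
Brynn → UTC: 02:00–04:20, 04:40–06:00, 07:50–11:00.
Sofia ∩ Brynn: 07:50–08:50.
Windows ≥ 60 min: 07:50–08:50.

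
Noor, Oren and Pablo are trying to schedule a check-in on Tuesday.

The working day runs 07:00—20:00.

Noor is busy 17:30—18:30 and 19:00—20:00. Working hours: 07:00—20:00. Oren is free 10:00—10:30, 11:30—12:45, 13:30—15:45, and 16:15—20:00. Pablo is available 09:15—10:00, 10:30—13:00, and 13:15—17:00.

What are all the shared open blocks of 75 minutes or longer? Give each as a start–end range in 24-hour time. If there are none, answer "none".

11:30–12:45, 13:30–15:45

Noor free within 07:00–20:00: 07:00–17:30, 18:30–19:00.
Noor ∩ Oren: 10:00–10:30, 11:30–12:45, 13:30–15:45, 16:15–17:30, 18:30–19:00.
Noor ∩ Oren ∩ Pablo: 11:30–12:45, 13:30–15:45, 16:15–17:00.
Windows ≥ 75 min: 11:30–12:45, 13:30–15:45.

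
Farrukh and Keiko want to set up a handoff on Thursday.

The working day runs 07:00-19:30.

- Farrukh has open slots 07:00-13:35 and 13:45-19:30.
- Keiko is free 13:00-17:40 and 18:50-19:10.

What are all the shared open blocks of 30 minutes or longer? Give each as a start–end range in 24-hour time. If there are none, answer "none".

13:00–13:35, 13:45–17:40

Farrukh ∩ Keiko: 13:00–13:35, 13:45–17:40, 18:50–19:10.
Windows ≥ 30 min: 13:00–13:35, 13:45–17:40.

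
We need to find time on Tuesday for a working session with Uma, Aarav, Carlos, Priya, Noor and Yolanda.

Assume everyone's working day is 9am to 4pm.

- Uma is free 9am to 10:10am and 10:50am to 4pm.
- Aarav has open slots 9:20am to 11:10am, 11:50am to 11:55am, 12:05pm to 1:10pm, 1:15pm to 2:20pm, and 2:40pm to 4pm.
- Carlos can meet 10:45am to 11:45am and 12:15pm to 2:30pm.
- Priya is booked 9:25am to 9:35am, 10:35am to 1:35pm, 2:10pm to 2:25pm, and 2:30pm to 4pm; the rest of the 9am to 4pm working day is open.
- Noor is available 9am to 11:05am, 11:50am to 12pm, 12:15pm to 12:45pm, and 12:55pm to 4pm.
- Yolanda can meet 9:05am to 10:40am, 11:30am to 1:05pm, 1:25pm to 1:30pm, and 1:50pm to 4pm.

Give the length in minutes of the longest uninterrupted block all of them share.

Priya free within 09:00–16:00: 09:00–09:25, 09:35–10:35, 13:35–14:10, 14:25–14:30.
Uma ∩ Aarav: 09:20–10:10, 10:50–11:10, 11:50–11:55, 12:05–13:10, 13:15–14:20, 14:40–16:00.
Uma ∩ Aarav ∩ Carlos: 10:50–11:10, 12:15–13:10, 13:15–14:20.
Uma ∩ Aarav ∩ Carlos ∩ Priya: 13:35–14:10.
Uma ∩ Aarav ∩ Carlos ∩ Priya ∩ Noor: 13:35–14:10.
Uma ∩ Aarav ∩ Carlos ∩ Priya ∩ Noor ∩ Yolanda: 13:50–14:10.
Single common window of 20 minutes.

20 minutes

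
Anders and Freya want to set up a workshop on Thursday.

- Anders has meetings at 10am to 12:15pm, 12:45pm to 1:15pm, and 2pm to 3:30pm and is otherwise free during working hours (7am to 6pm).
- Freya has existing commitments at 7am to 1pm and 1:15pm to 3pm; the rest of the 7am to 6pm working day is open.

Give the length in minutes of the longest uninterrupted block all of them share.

Anders free within 07:00–18:00: 07:00–10:00, 12:15–12:45, 13:15–14:00, 15:30–18:00.
Freya free within 07:00–18:00: 13:00–13:15, 15:00–18:00.
Anders ∩ Freya: 15:30–18:00.
Single common window of 150 minutes.

150 minutes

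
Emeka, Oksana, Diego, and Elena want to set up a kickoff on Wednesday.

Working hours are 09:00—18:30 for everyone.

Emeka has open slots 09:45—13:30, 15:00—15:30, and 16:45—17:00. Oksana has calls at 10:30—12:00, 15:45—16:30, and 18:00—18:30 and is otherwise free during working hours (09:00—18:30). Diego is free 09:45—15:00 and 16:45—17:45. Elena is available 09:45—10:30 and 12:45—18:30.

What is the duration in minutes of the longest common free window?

Oksana free within 09:00–18:30: 09:00–10:30, 12:00–15:45, 16:30–18:00.
Emeka ∩ Oksana: 09:45–10:30, 12:00–13:30, 15:00–15:30, 16:45–17:00.
Emeka ∩ Oksana ∩ Diego: 09:45–10:30, 12:00–13:30, 16:45–17:00.
Emeka ∩ Oksana ∩ Diego ∩ Elena: 09:45–10:30, 12:45–13:30, 16:45–17:00.
Common window lengths: 45, 45, 15 min; longest is 45.

45 minutes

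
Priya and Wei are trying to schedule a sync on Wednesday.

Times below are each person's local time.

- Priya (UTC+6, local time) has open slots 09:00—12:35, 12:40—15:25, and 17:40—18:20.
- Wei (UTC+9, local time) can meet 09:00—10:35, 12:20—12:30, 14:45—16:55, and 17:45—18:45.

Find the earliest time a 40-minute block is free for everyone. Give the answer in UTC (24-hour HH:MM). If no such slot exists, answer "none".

05:45

Priya → UTC: 03:00–06:35, 06:40–09:25, 11:40–12:20.
Wei → UTC: 00:00–01:35, 03:20–03:30, 05:45–07:55, 08:45–09:45.
Priya ∩ Wei: 03:20–03:30, 05:45–06:35, 06:40–07:55, 08:45–09:25.
Windows ≥ 40 min: 05:45–06:35, 06:40–07:55, 08:45–09:25.
Earliest such window starts at 05:45.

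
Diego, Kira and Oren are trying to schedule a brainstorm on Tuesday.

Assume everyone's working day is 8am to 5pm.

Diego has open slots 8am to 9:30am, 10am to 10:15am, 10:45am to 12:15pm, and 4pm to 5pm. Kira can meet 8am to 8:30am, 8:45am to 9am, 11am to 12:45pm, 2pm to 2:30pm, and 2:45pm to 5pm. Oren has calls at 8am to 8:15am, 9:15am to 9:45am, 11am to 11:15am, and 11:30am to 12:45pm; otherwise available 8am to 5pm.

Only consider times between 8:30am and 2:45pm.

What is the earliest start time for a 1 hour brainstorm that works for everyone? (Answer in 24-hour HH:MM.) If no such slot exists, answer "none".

none

Oren free within 08:00–17:00: 08:15–09:15, 09:45–11:00, 11:15–11:30, 12:45–17:00.
Diego ∩ Kira: 08:00–08:30, 08:45–09:00, 11:00–12:15, 16:00–17:00.
Diego ∩ Kira ∩ Oren: 08:15–08:30, 08:45–09:00, 11:15–11:30, 16:00–17:00.
Restricted to 08:30–14:45: 08:45–09:00, 11:15–11:30.
Windows ≥ 60 min: (none).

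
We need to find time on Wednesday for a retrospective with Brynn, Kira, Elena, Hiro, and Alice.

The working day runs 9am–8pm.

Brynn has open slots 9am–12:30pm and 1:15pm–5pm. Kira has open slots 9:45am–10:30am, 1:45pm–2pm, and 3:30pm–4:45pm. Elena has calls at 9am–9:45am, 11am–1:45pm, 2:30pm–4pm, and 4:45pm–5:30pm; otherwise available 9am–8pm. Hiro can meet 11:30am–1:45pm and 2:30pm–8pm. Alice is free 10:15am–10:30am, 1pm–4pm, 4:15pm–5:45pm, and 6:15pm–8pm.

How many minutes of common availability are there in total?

30 minutes

Elena free within 09:00–20:00: 09:45–11:00, 13:45–14:30, 16:00–16:45, 17:30–20:00.
Brynn ∩ Kira: 09:45–10:30, 13:45–14:00, 15:30–16:45.
Brynn ∩ Kira ∩ Elena: 09:45–10:30, 13:45–14:00, 16:00–16:45.
Brynn ∩ Kira ∩ Elena ∩ Hiro: 16:00–16:45.
Brynn ∩ Kira ∩ Elena ∩ Hiro ∩ Alice: 16:15–16:45.
Total common minutes: 30.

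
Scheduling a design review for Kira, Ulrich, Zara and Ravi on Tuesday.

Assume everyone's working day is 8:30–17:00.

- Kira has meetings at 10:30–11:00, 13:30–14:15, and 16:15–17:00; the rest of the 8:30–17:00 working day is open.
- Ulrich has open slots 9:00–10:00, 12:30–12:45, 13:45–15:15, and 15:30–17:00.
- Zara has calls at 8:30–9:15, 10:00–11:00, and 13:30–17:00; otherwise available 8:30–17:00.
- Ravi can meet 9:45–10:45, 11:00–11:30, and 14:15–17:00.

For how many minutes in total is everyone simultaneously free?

Kira free within 08:30–17:00: 08:30–10:30, 11:00–13:30, 14:15–16:15.
Zara free within 08:30–17:00: 09:15–10:00, 11:00–13:30.
Kira ∩ Ulrich: 09:00–10:00, 12:30–12:45, 14:15–15:15, 15:30–16:15.
Kira ∩ Ulrich ∩ Zara: 09:15–10:00, 12:30–12:45.
Kira ∩ Ulrich ∩ Zara ∩ Ravi: 09:45–10:00.
Total common minutes: 15.

15 minutes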